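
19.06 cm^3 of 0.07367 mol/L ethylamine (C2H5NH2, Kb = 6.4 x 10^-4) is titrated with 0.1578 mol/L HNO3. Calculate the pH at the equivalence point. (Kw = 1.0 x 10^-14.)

6.05

n(C2H5NH2) = 0.07367 x 0.01906 = 0.001404 mol; V(HNO3) at equivalence = 0.001404/0.1578 = 0.008898 L.
At equivalence the base is fully converted to C2H5NH3+; total volume = 0.02796 L, so [C2H5NH3+] = 0.001404/0.02796 = 0.05022 M.
Ka(C2H5NH3+) = Kw/Kb = 1.0e-14 / 6.4 x 10^-4 = 1.56e-11.
[H^+] = sqrt(Ka x [C2H5NH3+]) = sqrt(1.56e-11 x 0.05022) = 8.86e-7 M.
pH = -log(8.86e-7) = 6.05.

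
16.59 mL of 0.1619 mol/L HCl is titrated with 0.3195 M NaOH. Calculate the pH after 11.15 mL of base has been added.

n(acid) = 0.1619 x 0.01659 = 0.002686 mol; n(NaOH) added = 0.3195 x 0.01115 = 0.003562 mol.
Base is in excess by 0.003562 - 0.002686 = 0.0008765 mol in a total volume of 0.02774 L.
[OH^-] = 0.0008765/0.02774 = 0.03160 M, so pOH = 1.50 and pH = 14.00 - 1.50 = 12.50.

12.50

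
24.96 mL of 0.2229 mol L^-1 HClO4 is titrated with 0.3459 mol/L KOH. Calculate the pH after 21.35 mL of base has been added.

12.59

n(acid) = 0.2229 x 0.02496 = 0.005564 mol; n(KOH) added = 0.3459 x 0.02135 = 0.007385 mol.
Base is in excess by 0.007385 - 0.005564 = 0.001821 mol in a total volume of 0.04631 L.
[OH^-] = 0.001821/0.04631 = 0.03933 M, so pOH = 1.41 and pH = 14.00 - 1.41 = 12.59.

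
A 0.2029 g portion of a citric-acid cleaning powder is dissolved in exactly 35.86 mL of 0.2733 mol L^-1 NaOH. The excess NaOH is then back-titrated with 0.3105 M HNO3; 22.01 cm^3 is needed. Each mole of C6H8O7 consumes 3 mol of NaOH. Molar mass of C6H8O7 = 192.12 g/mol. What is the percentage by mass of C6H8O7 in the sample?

93.6%

Total n(NaOH) added = 0.2733 x 0.03586 = 0.009801 mol.
n(HNO3) used = 0.3105 x 0.02201 = 0.006834 mol, which equals the excess n(NaOH).
So n(NaOH) consumed by the sample = 0.009801 - 0.006834 = 0.002966 mol.
n(C6H8O7) = 0.002966 / 3 = 0.0009888 mol.
mass C6H8O7 = 0.0009888 x 192.12 = 0.1900 g, so %C6H8O7 = 0.1900/0.2029 x 100 = 93.6%.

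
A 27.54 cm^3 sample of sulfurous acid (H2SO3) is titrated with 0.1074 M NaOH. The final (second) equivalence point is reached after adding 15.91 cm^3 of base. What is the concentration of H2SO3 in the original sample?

0.0310 M

n(NaOH) = 0.1074 x 0.01591 = 0.001709 mol.
At the final (second) equivalence point, 2 mol OH^- react per mol H2SO3, so n(H2SO3) = 0.001709 / 2 = 0.0008544 mol.
[H2SO3] = 0.0008544 / 0.02754 L = 0.0310 M.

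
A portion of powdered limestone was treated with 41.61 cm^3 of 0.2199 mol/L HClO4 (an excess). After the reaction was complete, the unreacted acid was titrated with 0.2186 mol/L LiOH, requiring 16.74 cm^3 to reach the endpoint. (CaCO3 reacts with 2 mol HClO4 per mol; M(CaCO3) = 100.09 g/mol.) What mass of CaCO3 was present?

Total n(HClO4) added = 0.2199 x 0.04161 = 0.009150 mol.
n(LiOH) used = 0.2186 x 0.01674 = 0.003659 mol, which equals the excess n(HClO4).
So n(HClO4) consumed by the sample = 0.009150 - 0.003659 = 0.005491 mol.
n(CaCO3) = 0.005491 / 2 = 0.002745 mol.
mass = 0.002745 mol x 100.09 g/mol = 0.275 g.

0.275 g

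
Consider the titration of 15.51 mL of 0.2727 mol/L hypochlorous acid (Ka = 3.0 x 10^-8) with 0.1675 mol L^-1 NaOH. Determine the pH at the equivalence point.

10.27

n(HClO) = 0.2727 x 0.01551 = 0.004230 mol; V(NaOH) at equivalence = 0.004230/0.1675 = 0.02525 L.
At equivalence all the acid is converted to ClO-; total volume = 0.01551 + 0.02525 = 0.04076 L, so [ClO-] = 0.004230/0.04076 = 0.1038 M.
Kb = Kw/Ka = 1.0e-14 / 3.0 x 10^-8 = 3.33e-7.
[OH^-] = sqrt(Kb x [ClO-]) = sqrt(3.33e-7 x 0.1038) = 0.000186 M.
pOH = 3.73, so pH = 14.00 - 3.73 = 10.27.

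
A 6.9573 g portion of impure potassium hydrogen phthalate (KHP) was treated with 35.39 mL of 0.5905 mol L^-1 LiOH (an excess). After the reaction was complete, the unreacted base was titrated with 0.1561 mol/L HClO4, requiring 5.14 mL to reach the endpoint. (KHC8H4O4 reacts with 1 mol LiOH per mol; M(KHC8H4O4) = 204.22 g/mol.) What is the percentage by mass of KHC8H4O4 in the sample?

Total n(LiOH) added = 0.5905 x 0.03539 = 0.02090 mol.
n(HClO4) used = 0.1561 x 0.005140 = 0.0008024 mol, which equals the excess n(LiOH).
So n(LiOH) consumed by the sample = 0.02090 - 0.0008024 = 0.02010 mol.
n(KHC8H4O4) = 0.02010 / 1 = 0.02010 mol.
mass KHC8H4O4 = 0.02010 x 204.22 = 4.104 g, so %KHC8H4O4 = 4.104/6.9573 x 100 = 59.0%.

59.0%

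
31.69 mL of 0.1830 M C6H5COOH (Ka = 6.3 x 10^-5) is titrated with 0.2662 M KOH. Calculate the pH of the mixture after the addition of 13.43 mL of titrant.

4.41

Initial n(C6H5COOH) = 0.1830 x 0.03169 = 0.005799 mol.
n(KOH) added = 0.2662 x 0.01343 = 0.003575 mol, converting that many moles of C6H5COOH to C6H5COO-.
Remaining n(C6H5COOH) = 0.002224 mol; n(C6H5COO-) = 0.003575 mol.
By Henderson-Hasselbalch, pH = pKa + log([A^-]/[HA]) = 4.20 + log(0.003575/0.002224) = 4.20 + (+0.21) = 4.41.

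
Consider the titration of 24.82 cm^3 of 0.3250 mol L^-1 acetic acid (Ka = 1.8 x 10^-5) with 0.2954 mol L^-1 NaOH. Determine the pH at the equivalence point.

8.97

n(CH3COOH) = 0.3250 x 0.02482 = 0.008066 mol; V(NaOH) at equivalence = 0.008066/0.2954 = 0.02731 L.
At equivalence all the acid is converted to CH3COO-; total volume = 0.02482 + 0.02731 = 0.05213 L, so [CH3COO-] = 0.008066/0.05213 = 0.1547 M.
Kb = Kw/Ka = 1.0e-14 / 1.8 x 10^-5 = 5.56e-10.
[OH^-] = sqrt(Kb x [CH3COO-]) = sqrt(5.56e-10 x 0.1547) = 9.27e-6 M.
pOH = 5.03, so pH = 14.00 - 5.03 = 8.97.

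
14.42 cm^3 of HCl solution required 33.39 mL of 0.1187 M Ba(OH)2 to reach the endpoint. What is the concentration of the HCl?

0.550 M

n(Ba(OH)2) delivered = 0.1187 x 0.03339 = 0.003963 mol.
The reaction is 2 HCl + 1 Ba(OH)2, so n(HCl) = 0.003963 x 2/1 = 0.007927 mol.
[HCl] = 0.007927 mol / 0.01442 L = 0.550 M.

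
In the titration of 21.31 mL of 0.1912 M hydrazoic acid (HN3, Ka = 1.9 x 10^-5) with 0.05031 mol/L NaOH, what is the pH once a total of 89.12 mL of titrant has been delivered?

11.57

n(acid) = 0.1912 x 0.02131 = 0.004074 mol; n(NaOH) added = 0.05031 x 0.08912 = 0.004484 mol.
Base is in excess by 0.004484 - 0.004074 = 0.0004092 mol in a total volume of 0.1104 L.
[OH^-] = 0.0004092/0.1104 = 0.003705 M, so pOH = 2.43 and pH = 14.00 - 2.43 = 11.57.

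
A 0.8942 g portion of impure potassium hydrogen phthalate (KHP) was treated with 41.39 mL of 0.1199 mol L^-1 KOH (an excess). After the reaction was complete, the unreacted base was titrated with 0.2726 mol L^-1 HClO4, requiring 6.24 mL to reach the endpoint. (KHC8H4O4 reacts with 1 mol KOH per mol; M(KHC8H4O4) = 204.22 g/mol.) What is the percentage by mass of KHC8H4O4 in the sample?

74.5%

Total n(KOH) added = 0.1199 x 0.04139 = 0.004963 mol.
n(HClO4) used = 0.2726 x 0.006240 = 0.001701 mol, which equals the excess n(KOH).
So n(KOH) consumed by the sample = 0.004963 - 0.001701 = 0.003262 mol.
n(KHC8H4O4) = 0.003262 / 1 = 0.003262 mol.
mass KHC8H4O4 = 0.003262 x 204.22 = 0.6661 g, so %KHC8H4O4 = 0.6661/0.8942 x 100 = 74.5%.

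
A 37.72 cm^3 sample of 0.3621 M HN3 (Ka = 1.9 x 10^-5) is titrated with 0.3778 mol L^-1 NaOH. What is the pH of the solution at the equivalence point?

n(HN3) = 0.3621 x 0.03772 = 0.01366 mol; V(NaOH) at equivalence = 0.01366/0.3778 = 0.03615 L.
At equivalence all the acid is converted to N3-; total volume = 0.03772 + 0.03615 = 0.07387 L, so [N3-] = 0.01366/0.07387 = 0.1849 M.
Kb = Kw/Ka = 1.0e-14 / 1.9 x 10^-5 = 5.26e-10.
[OH^-] = sqrt(Kb x [N3-]) = sqrt(5.26e-10 x 0.1849) = 9.86e-6 M.
pOH = 5.01, so pH = 14.00 - 5.01 = 8.99.

8.99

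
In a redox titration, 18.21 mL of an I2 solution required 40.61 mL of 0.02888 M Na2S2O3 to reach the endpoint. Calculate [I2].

n(Na2S2O3) = 0.02888 x 0.04061 = 0.001173 mol.
From the balanced equation, 2 mol Na2S2O3 reacts with 1 mol I2, so n(I2) = 0.001173 x 1/2 = 0.0005864 mol.
[I2] = 0.0005864 / 0.01821 L = 0.0322 M.

0.0322 M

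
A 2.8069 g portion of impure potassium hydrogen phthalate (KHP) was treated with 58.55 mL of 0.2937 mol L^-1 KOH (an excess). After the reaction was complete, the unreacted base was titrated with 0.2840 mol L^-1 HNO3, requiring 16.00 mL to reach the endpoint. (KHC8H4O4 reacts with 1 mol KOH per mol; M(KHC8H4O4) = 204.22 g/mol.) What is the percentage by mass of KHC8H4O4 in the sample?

92.1%

Total n(KOH) added = 0.2937 x 0.05855 = 0.01720 mol.
n(HNO3) used = 0.2840 x 0.01600 = 0.004544 mol, which equals the excess n(KOH).
So n(KOH) consumed by the sample = 0.01720 - 0.004544 = 0.01265 mol.
n(KHC8H4O4) = 0.01265 / 1 = 0.01265 mol.
mass KHC8H4O4 = 0.01265 x 204.22 = 2.584 g, so %KHC8H4O4 = 2.584/2.8069 x 100 = 92.1%.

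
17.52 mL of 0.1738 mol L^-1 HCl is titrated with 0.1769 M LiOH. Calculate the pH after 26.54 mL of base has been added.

12.57

n(acid) = 0.1738 x 0.01752 = 0.003045 mol; n(LiOH) added = 0.1769 x 0.02654 = 0.004695 mol.
Base is in excess by 0.004695 - 0.003045 = 0.001650 mol in a total volume of 0.04406 L.
[OH^-] = 0.001650/0.04406 = 0.03745 M, so pOH = 1.43 and pH = 14.00 - 1.43 = 12.57.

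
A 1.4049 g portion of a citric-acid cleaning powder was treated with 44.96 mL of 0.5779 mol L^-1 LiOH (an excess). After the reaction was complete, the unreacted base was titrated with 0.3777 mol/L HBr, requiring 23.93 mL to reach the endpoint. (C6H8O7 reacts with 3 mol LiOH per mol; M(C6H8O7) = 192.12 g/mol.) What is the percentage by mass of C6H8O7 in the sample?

77.2%

Total n(LiOH) added = 0.5779 x 0.04496 = 0.02598 mol.
n(HBr) used = 0.3777 x 0.02393 = 0.009038 mol, which equals the excess n(LiOH).
So n(LiOH) consumed by the sample = 0.02598 - 0.009038 = 0.01694 mol.
n(C6H8O7) = 0.01694 / 3 = 0.005648 mol.
mass C6H8O7 = 0.005648 x 192.12 = 1.085 g, so %C6H8O7 = 1.085/1.4049 x 100 = 77.2%.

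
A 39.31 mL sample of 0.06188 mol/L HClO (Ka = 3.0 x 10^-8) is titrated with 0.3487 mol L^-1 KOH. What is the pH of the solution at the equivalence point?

n(HClO) = 0.06188 x 0.03931 = 0.002433 mol; V(KOH) at equivalence = 0.002433/0.3487 = 0.006976 L.
At equivalence all the acid is converted to ClO-; total volume = 0.03931 + 0.006976 = 0.04629 L, so [ClO-] = 0.002433/0.04629 = 0.05255 M.
Kb = Kw/Ka = 1.0e-14 / 3.0 x 10^-8 = 3.33e-7.
[OH^-] = sqrt(Kb x [ClO-]) = sqrt(3.33e-7 x 0.05255) = 0.000132 M.
pOH = 3.88, so pH = 14.00 - 3.88 = 10.12.

10.12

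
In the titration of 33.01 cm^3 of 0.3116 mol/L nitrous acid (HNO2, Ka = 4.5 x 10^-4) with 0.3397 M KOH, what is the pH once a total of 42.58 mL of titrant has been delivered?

12.74

n(acid) = 0.3116 x 0.03301 = 0.01029 mol; n(KOH) added = 0.3397 x 0.04258 = 0.01446 mol.
Base is in excess by 0.01446 - 0.01029 = 0.004179 mol in a total volume of 0.07559 L.
[OH^-] = 0.004179/0.07559 = 0.05528 M, so pOH = 1.26 and pH = 14.00 - 1.26 = 12.74.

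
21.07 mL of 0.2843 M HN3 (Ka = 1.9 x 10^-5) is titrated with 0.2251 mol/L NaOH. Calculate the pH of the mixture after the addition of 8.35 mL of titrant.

Initial n(HN3) = 0.2843 x 0.02107 = 0.005990 mol.
n(NaOH) added = 0.2251 x 0.008350 = 0.001880 mol, converting that many moles of HN3 to N3-.
Remaining n(HN3) = 0.004111 mol; n(N3-) = 0.001880 mol.
By Henderson-Hasselbalch, pH = pKa + log([A^-]/[HA]) = 4.72 + log(0.001880/0.004111) = 4.72 + (-0.34) = 4.38.

4.38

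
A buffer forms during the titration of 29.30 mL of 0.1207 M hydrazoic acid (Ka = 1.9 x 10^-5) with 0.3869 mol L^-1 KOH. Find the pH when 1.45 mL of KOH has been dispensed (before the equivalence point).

Initial n(HN3) = 0.1207 x 0.02930 = 0.003537 mol.
n(KOH) added = 0.3869 x 0.001450 = 0.0005610 mol, converting that many moles of HN3 to N3-.
Remaining n(HN3) = 0.002976 mol; n(N3-) = 0.0005610 mol.
By Henderson-Hasselbalch, pH = pKa + log([A^-]/[HA]) = 4.72 + log(0.0005610/0.002976) = 4.72 + (-0.72) = 4.00.

4.00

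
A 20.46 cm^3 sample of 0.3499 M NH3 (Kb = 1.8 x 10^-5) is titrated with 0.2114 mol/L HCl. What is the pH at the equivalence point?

n(NH3) = 0.3499 x 0.02046 = 0.007159 mol; V(HCl) at equivalence = 0.007159/0.2114 = 0.03386 L.
At equivalence the base is fully converted to NH4+; total volume = 0.05432 L, so [NH4+] = 0.007159/0.05432 = 0.1318 M.
Ka(NH4+) = Kw/Kb = 1.0e-14 / 1.8 x 10^-5 = 5.56e-10.
[H^+] = sqrt(Ka x [NH4+]) = sqrt(5.56e-10 x 0.1318) = 8.56e-6 M.
pH = -log(8.56e-6) = 5.07.

5.07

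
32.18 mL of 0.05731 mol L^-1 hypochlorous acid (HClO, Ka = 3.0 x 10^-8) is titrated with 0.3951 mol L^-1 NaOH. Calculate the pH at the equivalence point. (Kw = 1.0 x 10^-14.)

n(HClO) = 0.05731 x 0.03218 = 0.001844 mol; V(NaOH) at equivalence = 0.001844/0.3951 = 0.004668 L.
At equivalence all the acid is converted to ClO-; total volume = 0.03218 + 0.004668 = 0.03685 L, so [ClO-] = 0.001844/0.03685 = 0.05005 M.
Kb = Kw/Ka = 1.0e-14 / 3.0 x 10^-8 = 3.33e-7.
[OH^-] = sqrt(Kb x [ClO-]) = sqrt(3.33e-7 x 0.05005) = 0.000129 M.
pOH = 3.89, so pH = 14.00 - 3.89 = 10.11.

10.11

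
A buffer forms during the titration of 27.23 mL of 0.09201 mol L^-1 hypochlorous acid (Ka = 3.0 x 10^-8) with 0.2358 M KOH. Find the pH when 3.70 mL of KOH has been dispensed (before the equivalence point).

7.25

Initial n(HClO) = 0.09201 x 0.02723 = 0.002505 mol.
n(KOH) added = 0.2358 x 0.003700 = 0.0008725 mol, converting that many moles of HClO to ClO-.
Remaining n(HClO) = 0.001633 mol; n(ClO-) = 0.0008725 mol.
By Henderson-Hasselbalch, pH = pKa + log([A^-]/[HA]) = 7.52 + log(0.0008725/0.001633) = 7.52 + (-0.27) = 7.25.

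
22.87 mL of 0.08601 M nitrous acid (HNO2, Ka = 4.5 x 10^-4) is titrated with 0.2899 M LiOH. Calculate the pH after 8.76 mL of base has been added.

12.26

n(acid) = 0.08601 x 0.02287 = 0.001967 mol; n(LiOH) added = 0.2899 x 0.008760 = 0.002540 mol.
Base is in excess by 0.002540 - 0.001967 = 0.0005725 mol in a total volume of 0.03163 L.
[OH^-] = 0.0005725/0.03163 = 0.01810 M, so pOH = 1.74 and pH = 14.00 - 1.74 = 12.26.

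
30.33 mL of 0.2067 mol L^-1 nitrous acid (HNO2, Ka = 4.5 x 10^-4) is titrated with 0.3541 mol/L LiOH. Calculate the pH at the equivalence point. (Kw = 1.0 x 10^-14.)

n(HNO2) = 0.2067 x 0.03033 = 0.006269 mol; V(LiOH) at equivalence = 0.006269/0.3541 = 0.01770 L.
At equivalence all the acid is converted to NO2-; total volume = 0.03033 + 0.01770 = 0.04803 L, so [NO2-] = 0.006269/0.04803 = 0.1305 M.
Kb = Kw/Ka = 1.0e-14 / 4.5 x 10^-4 = 2.22e-11.
[OH^-] = sqrt(Kb x [NO2-]) = sqrt(2.22e-11 x 0.1305) = 1.70e-6 M.
pOH = 5.77, so pH = 14.00 - 5.77 = 8.23.

8.23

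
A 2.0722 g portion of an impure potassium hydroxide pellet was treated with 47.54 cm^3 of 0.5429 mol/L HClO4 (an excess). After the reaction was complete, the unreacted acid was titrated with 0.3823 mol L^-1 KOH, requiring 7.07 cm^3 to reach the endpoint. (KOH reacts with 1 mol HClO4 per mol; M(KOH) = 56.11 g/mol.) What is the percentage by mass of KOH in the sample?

Total n(HClO4) added = 0.5429 x 0.04754 = 0.02581 mol.
n(KOH) used = 0.3823 x 0.007070 = 0.002703 mol, which equals the excess n(HClO4).
So n(HClO4) consumed by the sample = 0.02581 - 0.002703 = 0.02311 mol.
n(KOH) = 0.02311 / 1 = 0.02311 mol.
mass KOH = 0.02311 x 56.11 = 1.297 g, so %KOH = 1.297/2.0722 x 100 = 62.6%.

62.6%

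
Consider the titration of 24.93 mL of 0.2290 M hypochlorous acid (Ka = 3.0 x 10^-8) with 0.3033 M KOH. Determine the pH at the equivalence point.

10.32

n(HClO) = 0.2290 x 0.02493 = 0.005709 mol; V(KOH) at equivalence = 0.005709/0.3033 = 0.01882 L.
At equivalence all the acid is converted to ClO-; total volume = 0.02493 + 0.01882 = 0.04375 L, so [ClO-] = 0.005709/0.04375 = 0.1305 M.
Kb = Kw/Ka = 1.0e-14 / 3.0 x 10^-8 = 3.33e-7.
[OH^-] = sqrt(Kb x [ClO-]) = sqrt(3.33e-7 x 0.1305) = 0.000209 M.
pOH = 3.68, so pH = 14.00 - 3.68 = 10.32.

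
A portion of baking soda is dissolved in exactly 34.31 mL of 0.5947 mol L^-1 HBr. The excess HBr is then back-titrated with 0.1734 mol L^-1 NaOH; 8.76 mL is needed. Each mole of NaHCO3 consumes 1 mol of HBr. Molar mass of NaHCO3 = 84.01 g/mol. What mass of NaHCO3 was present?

Total n(HBr) added = 0.5947 x 0.03431 = 0.02040 mol.
n(NaOH) used = 0.1734 x 0.008760 = 0.001519 mol, which equals the excess n(HBr).
So n(HBr) consumed by the sample = 0.02040 - 0.001519 = 0.01889 mol.
n(NaHCO3) = 0.01889 / 1 = 0.01889 mol.
mass = 0.01889 mol x 84.01 g/mol = 1.59 g.

1.59 g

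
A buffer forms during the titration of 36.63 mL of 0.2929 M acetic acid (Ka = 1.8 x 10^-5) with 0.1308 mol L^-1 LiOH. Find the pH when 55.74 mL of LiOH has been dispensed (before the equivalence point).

Initial n(CH3COOH) = 0.2929 x 0.03663 = 0.01073 mol.
n(LiOH) added = 0.1308 x 0.05574 = 0.007291 mol, converting that many moles of CH3COOH to CH3COO-.
Remaining n(CH3COOH) = 0.003438 mol; n(CH3COO-) = 0.007291 mol.
By Henderson-Hasselbalch, pH = pKa + log([A^-]/[HA]) = 4.74 + log(0.007291/0.003438) = 4.74 + (+0.33) = 5.07.

5.07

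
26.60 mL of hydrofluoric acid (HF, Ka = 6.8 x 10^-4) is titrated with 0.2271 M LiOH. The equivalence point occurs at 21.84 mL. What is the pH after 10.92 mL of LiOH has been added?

10.92 mL is exactly half the equivalence volume (21.84/2), i.e. the half-equivalence point.
There, n(HA) = n(A^-), so pH = pKa = -log(6.8 x 10^-4) = 3.17.

3.17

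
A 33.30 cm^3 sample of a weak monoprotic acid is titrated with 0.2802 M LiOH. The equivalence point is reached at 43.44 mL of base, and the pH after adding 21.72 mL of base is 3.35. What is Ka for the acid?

4.5 x 10^-4

21.72 mL is half of the equivalence volume, so this is the half-equivalence point where [HA] = [A^-].
At half-equivalence pH = pKa, so pKa = 3.35.
Ka = 10^(-3.35) = 4.5 x 10^-4.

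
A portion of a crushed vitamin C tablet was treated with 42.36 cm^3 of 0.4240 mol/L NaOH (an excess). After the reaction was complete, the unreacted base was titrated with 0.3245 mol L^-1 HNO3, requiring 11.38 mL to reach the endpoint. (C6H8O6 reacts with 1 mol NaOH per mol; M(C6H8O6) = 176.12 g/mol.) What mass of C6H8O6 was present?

2.51 g

Total n(NaOH) added = 0.4240 x 0.04236 = 0.01796 mol.
n(HNO3) used = 0.3245 x 0.01138 = 0.003693 mol, which equals the excess n(NaOH).
So n(NaOH) consumed by the sample = 0.01796 - 0.003693 = 0.01427 mol.
n(C6H8O6) = 0.01427 / 1 = 0.01427 mol.
mass = 0.01427 mol x 176.12 g/mol = 2.51 g.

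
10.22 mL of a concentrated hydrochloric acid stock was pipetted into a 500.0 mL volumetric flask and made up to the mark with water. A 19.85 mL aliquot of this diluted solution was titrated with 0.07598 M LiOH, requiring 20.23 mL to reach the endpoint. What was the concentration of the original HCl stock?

n(LiOH) = 0.07598 x 0.02023 = 0.001537 mol.
n(HCl) in the aliquot = 0.001537 mol.
[diluted HCl] = 0.001537 / 0.01985 = 0.07743 M.
Dilution factor = 500.0/10.22 = 48.92, so [stock] = 0.07743 x 48.92 = 3.79 M.

3.79 M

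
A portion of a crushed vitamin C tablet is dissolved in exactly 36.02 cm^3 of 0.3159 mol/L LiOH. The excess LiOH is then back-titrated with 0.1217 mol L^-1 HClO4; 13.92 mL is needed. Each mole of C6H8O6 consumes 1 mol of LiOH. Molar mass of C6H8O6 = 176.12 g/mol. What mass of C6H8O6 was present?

Total n(LiOH) added = 0.3159 x 0.03602 = 0.01138 mol.
n(HClO4) used = 0.1217 x 0.01392 = 0.001694 mol, which equals the excess n(LiOH).
So n(LiOH) consumed by the sample = 0.01138 - 0.001694 = 0.009685 mol.
n(C6H8O6) = 0.009685 / 1 = 0.009685 mol.
mass = 0.009685 mol x 176.12 g/mol = 1.71 g.

1.71 g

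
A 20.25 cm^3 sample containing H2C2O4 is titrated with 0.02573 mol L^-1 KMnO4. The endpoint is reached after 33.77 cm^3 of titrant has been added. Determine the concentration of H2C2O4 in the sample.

n(KMnO4) = 0.02573 x 0.03377 = 0.0008689 mol.
From the balanced equation, 2 mol KMnO4 reacts with 5 mol H2C2O4, so n(H2C2O4) = 0.0008689 x 5/2 = 0.002172 mol.
[H2C2O4] = 0.002172 / 0.02025 L = 0.107 M.

0.107 M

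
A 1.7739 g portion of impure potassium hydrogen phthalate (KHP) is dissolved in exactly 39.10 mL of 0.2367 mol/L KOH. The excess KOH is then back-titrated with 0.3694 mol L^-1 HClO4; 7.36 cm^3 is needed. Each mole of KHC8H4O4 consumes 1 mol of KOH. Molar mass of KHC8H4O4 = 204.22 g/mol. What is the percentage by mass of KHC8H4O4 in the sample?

75.2%

Total n(KOH) added = 0.2367 x 0.03910 = 0.009255 mol.
n(HClO4) used = 0.3694 x 0.007360 = 0.002719 mol, which equals the excess n(KOH).
So n(KOH) consumed by the sample = 0.009255 - 0.002719 = 0.006536 mol.
n(KHC8H4O4) = 0.006536 / 1 = 0.006536 mol.
mass KHC8H4O4 = 0.006536 x 204.22 = 1.335 g, so %KHC8H4O4 = 1.335/1.7739 x 100 = 75.2%.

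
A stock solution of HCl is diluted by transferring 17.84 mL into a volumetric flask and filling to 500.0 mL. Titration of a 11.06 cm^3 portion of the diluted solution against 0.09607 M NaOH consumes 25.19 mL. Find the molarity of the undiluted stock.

6.13 M

n(NaOH) = 0.09607 x 0.02519 = 0.002420 mol.
n(HCl) in the aliquot = 0.002420 mol.
[diluted HCl] = 0.002420 / 0.01106 = 0.2188 M.
Dilution factor = 500.0/17.84 = 28.03, so [stock] = 0.2188 x 28.03 = 6.13 M.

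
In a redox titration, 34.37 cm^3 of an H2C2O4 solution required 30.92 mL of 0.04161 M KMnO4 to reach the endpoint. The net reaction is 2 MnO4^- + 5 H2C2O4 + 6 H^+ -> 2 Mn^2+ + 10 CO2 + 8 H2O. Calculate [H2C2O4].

n(KMnO4) = 0.04161 x 0.03092 = 0.001287 mol.
From the balanced equation, 2 mol KMnO4 reacts with 5 mol H2C2O4, so n(H2C2O4) = 0.001287 x 5/2 = 0.003216 mol.
[H2C2O4] = 0.003216 / 0.03437 L = 0.0936 M.

0.0936 M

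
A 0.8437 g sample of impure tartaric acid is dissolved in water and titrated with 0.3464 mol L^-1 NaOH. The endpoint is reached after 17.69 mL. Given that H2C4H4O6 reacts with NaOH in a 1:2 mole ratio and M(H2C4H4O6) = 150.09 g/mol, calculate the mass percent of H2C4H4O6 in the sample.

54.5%

n(NaOH) = 0.3464 x 0.01769 = 0.006128 mol.
n(H2C4H4O6) = 0.006128 / 2 = 0.003064 mol.
mass of H2C4H4O6 = 0.003064 x 150.09 = 0.4599 g.
% purity = 0.4599 / 0.8437 x 100 = 54.5%.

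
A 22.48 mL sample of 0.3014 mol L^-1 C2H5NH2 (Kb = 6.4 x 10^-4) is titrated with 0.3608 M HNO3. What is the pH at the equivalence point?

5.80

n(C2H5NH2) = 0.3014 x 0.02248 = 0.006775 mol; V(HNO3) at equivalence = 0.006775/0.3608 = 0.01878 L.
At equivalence the base is fully converted to C2H5NH3+; total volume = 0.04126 L, so [C2H5NH3+] = 0.006775/0.04126 = 0.1642 M.
Ka(C2H5NH3+) = Kw/Kb = 1.0e-14 / 6.4 x 10^-4 = 1.56e-11.
[H^+] = sqrt(Ka x [C2H5NH3+]) = sqrt(1.56e-11 x 0.1642) = 1.60e-6 M.
pH = -log(1.60e-6) = 5.80.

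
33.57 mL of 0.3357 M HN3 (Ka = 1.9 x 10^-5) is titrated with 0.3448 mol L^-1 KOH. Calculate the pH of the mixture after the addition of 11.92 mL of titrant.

4.48

Initial n(HN3) = 0.3357 x 0.03357 = 0.01127 mol.
n(KOH) added = 0.3448 x 0.01192 = 0.004110 mol, converting that many moles of HN3 to N3-.
Remaining n(HN3) = 0.007159 mol; n(N3-) = 0.004110 mol.
By Henderson-Hasselbalch, pH = pKa + log([A^-]/[HA]) = 4.72 + log(0.004110/0.007159) = 4.72 + (-0.24) = 4.48.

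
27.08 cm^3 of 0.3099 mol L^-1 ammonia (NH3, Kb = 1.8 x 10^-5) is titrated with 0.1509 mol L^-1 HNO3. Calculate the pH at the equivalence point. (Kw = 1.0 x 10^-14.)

n(NH3) = 0.3099 x 0.02708 = 0.008392 mol; V(HNO3) at equivalence = 0.008392/0.1509 = 0.05561 L.
At equivalence the base is fully converted to NH4+; total volume = 0.08269 L, so [NH4+] = 0.008392/0.08269 = 0.1015 M.
Ka(NH4+) = Kw/Kb = 1.0e-14 / 1.8 x 10^-5 = 5.56e-10.
[H^+] = sqrt(Ka x [NH4+]) = sqrt(5.56e-10 x 0.1015) = 7.51e-6 M.
pH = -log(7.51e-6) = 5.12.

5.12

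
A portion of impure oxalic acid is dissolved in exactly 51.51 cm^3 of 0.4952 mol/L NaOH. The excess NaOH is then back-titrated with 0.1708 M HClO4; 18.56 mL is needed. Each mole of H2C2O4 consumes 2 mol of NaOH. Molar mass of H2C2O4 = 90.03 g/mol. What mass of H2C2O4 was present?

Total n(NaOH) added = 0.4952 x 0.05151 = 0.02551 mol.
n(HClO4) used = 0.1708 x 0.01856 = 0.003170 mol, which equals the excess n(NaOH).
So n(NaOH) consumed by the sample = 0.02551 - 0.003170 = 0.02234 mol.
n(H2C2O4) = 0.02234 / 2 = 0.01117 mol.
mass = 0.01117 mol x 90.03 g/mol = 1.01 g.

1.01 g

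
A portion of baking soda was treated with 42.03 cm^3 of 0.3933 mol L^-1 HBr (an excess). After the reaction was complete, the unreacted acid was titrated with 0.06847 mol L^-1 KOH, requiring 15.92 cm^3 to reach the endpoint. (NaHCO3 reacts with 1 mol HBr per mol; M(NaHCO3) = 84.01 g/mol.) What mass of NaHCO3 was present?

1.30 g

Total n(HBr) added = 0.3933 x 0.04203 = 0.01653 mol.
n(KOH) used = 0.06847 x 0.01592 = 0.001090 mol, which equals the excess n(HBr).
So n(HBr) consumed by the sample = 0.01653 - 0.001090 = 0.01544 mol.
n(NaHCO3) = 0.01544 / 1 = 0.01544 mol.
mass = 0.01544 mol x 84.01 g/mol = 1.30 g.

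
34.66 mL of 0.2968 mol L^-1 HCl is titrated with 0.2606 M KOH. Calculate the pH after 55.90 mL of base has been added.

n(acid) = 0.2968 x 0.03466 = 0.01029 mol; n(KOH) added = 0.2606 x 0.05590 = 0.01457 mol.
Base is in excess by 0.01457 - 0.01029 = 0.004280 mol in a total volume of 0.09056 L.
[OH^-] = 0.004280/0.09056 = 0.04727 M, so pOH = 1.33 and pH = 14.00 - 1.33 = 12.67.

12.67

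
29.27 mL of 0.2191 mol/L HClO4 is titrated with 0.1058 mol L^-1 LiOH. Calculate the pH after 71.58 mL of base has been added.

12.06

n(acid) = 0.2191 x 0.02927 = 0.006413 mol; n(LiOH) added = 0.1058 x 0.07158 = 0.007573 mol.
Base is in excess by 0.007573 - 0.006413 = 0.001160 mol in a total volume of 0.1008 L.
[OH^-] = 0.001160/0.1008 = 0.01150 M, so pOH = 1.94 and pH = 14.00 - 1.94 = 12.06.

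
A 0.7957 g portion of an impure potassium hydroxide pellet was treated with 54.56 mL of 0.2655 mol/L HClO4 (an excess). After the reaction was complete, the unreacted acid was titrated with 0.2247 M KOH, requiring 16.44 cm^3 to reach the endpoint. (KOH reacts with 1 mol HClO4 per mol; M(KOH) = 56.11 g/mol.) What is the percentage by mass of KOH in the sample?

76.1%

Total n(HClO4) added = 0.2655 x 0.05456 = 0.01449 mol.
n(KOH) used = 0.2247 x 0.01644 = 0.003694 mol, which equals the excess n(HClO4).
So n(HClO4) consumed by the sample = 0.01449 - 0.003694 = 0.01079 mol.
n(KOH) = 0.01079 / 1 = 0.01079 mol.
mass KOH = 0.01079 x 56.11 = 0.6055 g, so %KOH = 0.6055/0.7957 x 100 = 76.1%.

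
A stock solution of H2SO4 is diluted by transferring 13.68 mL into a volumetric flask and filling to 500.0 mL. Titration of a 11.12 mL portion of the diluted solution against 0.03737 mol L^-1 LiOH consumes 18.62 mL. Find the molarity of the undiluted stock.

n(LiOH) = 0.03737 x 0.01862 = 0.0006958 mol.
n(H2SO4) in the aliquot = 0.0006958 x 1/2 = 0.0003479 mol.
[diluted H2SO4] = 0.0003479 / 0.01112 = 0.03129 M.
Dilution factor = 500.0/13.68 = 36.55, so [stock] = 0.03129 x 36.55 = 1.14 M.

1.14 M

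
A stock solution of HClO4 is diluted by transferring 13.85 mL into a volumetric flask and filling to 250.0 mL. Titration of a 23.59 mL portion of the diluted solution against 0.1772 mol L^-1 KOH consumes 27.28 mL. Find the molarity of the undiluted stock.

3.70 M

n(KOH) = 0.1772 x 0.02728 = 0.004834 mol.
n(HClO4) in the aliquot = 0.004834 mol.
[diluted HClO4] = 0.004834 / 0.02359 = 0.2049 M.
Dilution factor = 250.0/13.85 = 18.05, so [stock] = 0.2049 x 18.05 = 3.70 M.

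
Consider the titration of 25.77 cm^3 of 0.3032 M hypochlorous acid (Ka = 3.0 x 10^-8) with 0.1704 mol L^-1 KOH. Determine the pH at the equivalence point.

n(HClO) = 0.3032 x 0.02577 = 0.007813 mol; V(KOH) at equivalence = 0.007813/0.1704 = 0.04585 L.
At equivalence all the acid is converted to ClO-; total volume = 0.02577 + 0.04585 = 0.07162 L, so [ClO-] = 0.007813/0.07162 = 0.1091 M.
Kb = Kw/Ka = 1.0e-14 / 3.0 x 10^-8 = 3.33e-7.
[OH^-] = sqrt(Kb x [ClO-]) = sqrt(3.33e-7 x 0.1091) = 0.000191 M.
pOH = 3.72, so pH = 14.00 - 3.72 = 10.28.

10.28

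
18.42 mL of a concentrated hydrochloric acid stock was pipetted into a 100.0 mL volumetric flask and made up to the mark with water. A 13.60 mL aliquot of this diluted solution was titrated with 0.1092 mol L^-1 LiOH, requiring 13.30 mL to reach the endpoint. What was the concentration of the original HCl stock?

0.580 M

n(LiOH) = 0.1092 x 0.01330 = 0.001452 mol.
n(HCl) in the aliquot = 0.001452 mol.
[diluted HCl] = 0.001452 / 0.01360 = 0.1068 M.
Dilution factor = 100.0/18.42 = 5.429, so [stock] = 0.1068 x 5.429 = 0.580 M.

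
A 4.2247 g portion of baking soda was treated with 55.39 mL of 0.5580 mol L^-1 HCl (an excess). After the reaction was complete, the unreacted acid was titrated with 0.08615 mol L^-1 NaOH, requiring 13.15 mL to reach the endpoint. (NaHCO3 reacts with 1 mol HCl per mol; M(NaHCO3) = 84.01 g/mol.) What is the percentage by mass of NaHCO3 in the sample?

Total n(HCl) added = 0.5580 x 0.05539 = 0.03091 mol.
n(NaOH) used = 0.08615 x 0.01315 = 0.001133 mol, which equals the excess n(HCl).
So n(HCl) consumed by the sample = 0.03091 - 0.001133 = 0.02977 mol.
n(NaHCO3) = 0.02977 / 1 = 0.02977 mol.
mass NaHCO3 = 0.02977 x 84.01 = 2.501 g, so %NaHCO3 = 2.501/4.2247 x 100 = 59.2%.

59.2%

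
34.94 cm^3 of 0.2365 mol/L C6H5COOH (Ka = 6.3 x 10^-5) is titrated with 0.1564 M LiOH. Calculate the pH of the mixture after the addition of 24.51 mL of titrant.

4.14

Initial n(C6H5COOH) = 0.2365 x 0.03494 = 0.008263 mol.
n(LiOH) added = 0.1564 x 0.02451 = 0.003833 mol, converting that many moles of C6H5COOH to C6H5COO-.
Remaining n(C6H5COOH) = 0.004430 mol; n(C6H5COO-) = 0.003833 mol.
By Henderson-Hasselbalch, pH = pKa + log([A^-]/[HA]) = 4.20 + log(0.003833/0.004430) = 4.20 + (-0.06) = 4.14.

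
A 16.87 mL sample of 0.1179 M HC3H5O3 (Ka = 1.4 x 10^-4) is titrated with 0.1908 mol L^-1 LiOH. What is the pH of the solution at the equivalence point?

8.36

n(HC3H5O3) = 0.1179 x 0.01687 = 0.001989 mol; V(LiOH) at equivalence = 0.001989/0.1908 = 0.01042 L.
At equivalence all the acid is converted to C3H5O3-; total volume = 0.01687 + 0.01042 = 0.02729 L, so [C3H5O3-] = 0.001989/0.02729 = 0.07287 M.
Kb = Kw/Ka = 1.0e-14 / 1.4 x 10^-4 = 7.14e-11.
[OH^-] = sqrt(Kb x [C3H5O3-]) = sqrt(7.14e-11 x 0.07287) = 2.28e-6 M.
pOH = 5.64, so pH = 14.00 - 5.64 = 8.36.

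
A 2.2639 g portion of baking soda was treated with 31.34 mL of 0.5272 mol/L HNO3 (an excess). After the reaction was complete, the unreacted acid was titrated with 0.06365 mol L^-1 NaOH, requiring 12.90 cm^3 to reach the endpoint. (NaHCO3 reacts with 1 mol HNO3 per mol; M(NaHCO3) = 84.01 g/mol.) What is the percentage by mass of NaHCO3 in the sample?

Total n(HNO3) added = 0.5272 x 0.03134 = 0.01652 mol.
n(NaOH) used = 0.06365 x 0.01290 = 0.0008211 mol, which equals the excess n(HNO3).
So n(HNO3) consumed by the sample = 0.01652 - 0.0008211 = 0.01570 mol.
n(NaHCO3) = 0.01570 / 1 = 0.01570 mol.
mass NaHCO3 = 0.01570 x 84.01 = 1.319 g, so %NaHCO3 = 1.319/2.2639 x 100 = 58.3%.

58.3%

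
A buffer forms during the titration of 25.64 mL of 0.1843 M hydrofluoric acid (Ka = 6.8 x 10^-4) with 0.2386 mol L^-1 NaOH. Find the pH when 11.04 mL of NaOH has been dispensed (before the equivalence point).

3.27

Initial n(HF) = 0.1843 x 0.02564 = 0.004725 mol.
n(NaOH) added = 0.2386 x 0.01104 = 0.002634 mol, converting that many moles of HF to F-.
Remaining n(HF) = 0.002091 mol; n(F-) = 0.002634 mol.
By Henderson-Hasselbalch, pH = pKa + log([A^-]/[HA]) = 3.17 + log(0.002634/0.002091) = 3.17 + (+0.10) = 3.27.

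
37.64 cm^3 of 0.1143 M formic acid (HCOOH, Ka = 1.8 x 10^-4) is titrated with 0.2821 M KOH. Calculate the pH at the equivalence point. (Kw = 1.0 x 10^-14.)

8.33

n(HCOOH) = 0.1143 x 0.03764 = 0.004302 mol; V(KOH) at equivalence = 0.004302/0.2821 = 0.01525 L.
At equivalence all the acid is converted to HCOO-; total volume = 0.03764 + 0.01525 = 0.05289 L, so [HCOO-] = 0.004302/0.05289 = 0.08134 M.
Kb = Kw/Ka = 1.0e-14 / 1.8 x 10^-4 = 5.56e-11.
[OH^-] = sqrt(Kb x [HCOO-]) = sqrt(5.56e-11 x 0.08134) = 2.13e-6 M.
pOH = 5.67, so pH = 14.00 - 5.67 = 8.33.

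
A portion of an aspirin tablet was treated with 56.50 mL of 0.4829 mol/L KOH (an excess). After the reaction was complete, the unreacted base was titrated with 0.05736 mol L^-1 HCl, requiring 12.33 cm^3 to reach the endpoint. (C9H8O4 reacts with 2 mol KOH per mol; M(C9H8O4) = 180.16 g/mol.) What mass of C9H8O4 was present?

Total n(KOH) added = 0.4829 x 0.05650 = 0.02728 mol.
n(HCl) used = 0.05736 x 0.01233 = 0.0007072 mol, which equals the excess n(KOH).
So n(KOH) consumed by the sample = 0.02728 - 0.0007072 = 0.02658 mol.
n(C9H8O4) = 0.02658 / 2 = 0.01329 mol.
mass = 0.01329 mol x 180.16 g/mol = 2.39 g.

2.39 g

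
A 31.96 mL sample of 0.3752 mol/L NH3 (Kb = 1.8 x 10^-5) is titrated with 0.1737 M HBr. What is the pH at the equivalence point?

5.09

n(NH3) = 0.3752 x 0.03196 = 0.01199 mol; V(HBr) at equivalence = 0.01199/0.1737 = 0.06904 L.
At equivalence the base is fully converted to NH4+; total volume = 0.1010 L, so [NH4+] = 0.01199/0.1010 = 0.1187 M.
Ka(NH4+) = Kw/Kb = 1.0e-14 / 1.8 x 10^-5 = 5.56e-10.
[H^+] = sqrt(Ka x [NH4+]) = sqrt(5.56e-10 x 0.1187) = 8.12e-6 M.
pH = -log(8.12e-6) = 5.09.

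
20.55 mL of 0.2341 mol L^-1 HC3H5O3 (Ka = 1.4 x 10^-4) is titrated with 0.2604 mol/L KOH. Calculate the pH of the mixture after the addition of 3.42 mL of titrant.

Initial n(HC3H5O3) = 0.2341 x 0.02055 = 0.004811 mol.
n(KOH) added = 0.2604 x 0.003420 = 0.0008906 mol, converting that many moles of HC3H5O3 to C3H5O3-.
Remaining n(HC3H5O3) = 0.003920 mol; n(C3H5O3-) = 0.0008906 mol.
By Henderson-Hasselbalch, pH = pKa + log([A^-]/[HA]) = 3.85 + log(0.0008906/0.003920) = 3.85 + (-0.64) = 3.21.

3.21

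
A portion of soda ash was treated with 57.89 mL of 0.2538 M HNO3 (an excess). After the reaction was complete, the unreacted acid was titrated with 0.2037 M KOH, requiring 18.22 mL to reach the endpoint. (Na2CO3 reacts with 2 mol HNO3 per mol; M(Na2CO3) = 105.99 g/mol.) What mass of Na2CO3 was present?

0.582 g

Total n(HNO3) added = 0.2538 x 0.05789 = 0.01469 mol.
n(KOH) used = 0.2037 x 0.01822 = 0.003711 mol, which equals the excess n(HNO3).
So n(HNO3) consumed by the sample = 0.01469 - 0.003711 = 0.01098 mol.
n(Na2CO3) = 0.01098 / 2 = 0.005491 mol.
mass = 0.005491 mol x 105.99 g/mol = 0.582 g.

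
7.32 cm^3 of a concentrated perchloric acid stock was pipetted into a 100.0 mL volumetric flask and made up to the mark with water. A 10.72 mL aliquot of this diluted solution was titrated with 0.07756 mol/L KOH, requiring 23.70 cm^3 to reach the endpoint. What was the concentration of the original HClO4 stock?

2.34 M

n(KOH) = 0.07756 x 0.02370 = 0.001838 mol.
n(HClO4) in the aliquot = 0.001838 mol.
[diluted HClO4] = 0.001838 / 0.01072 = 0.1715 M.
Dilution factor = 100.0/7.320 = 13.66, so [stock] = 0.1715 x 13.66 = 2.34 M.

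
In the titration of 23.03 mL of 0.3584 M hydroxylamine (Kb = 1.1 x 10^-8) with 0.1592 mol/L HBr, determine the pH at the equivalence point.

n(NH2OH) = 0.3584 x 0.02303 = 0.008254 mol; V(HBr) at equivalence = 0.008254/0.1592 = 0.05185 L.
At equivalence the base is fully converted to NH3OH+; total volume = 0.07488 L, so [NH3OH+] = 0.008254/0.07488 = 0.1102 M.
Ka(NH3OH+) = Kw/Kb = 1.0e-14 / 1.1 x 10^-8 = 9.09e-7.
[H^+] = sqrt(Ka x [NH3OH+]) = sqrt(9.09e-7 x 0.1102) = 0.000317 M.
pH = -log(0.000317) = 3.50.

3.50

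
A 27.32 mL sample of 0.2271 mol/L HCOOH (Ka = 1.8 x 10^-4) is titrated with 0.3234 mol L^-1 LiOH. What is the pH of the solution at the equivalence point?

n(HCOOH) = 0.2271 x 0.02732 = 0.006204 mol; V(LiOH) at equivalence = 0.006204/0.3234 = 0.01918 L.
At equivalence all the acid is converted to HCOO-; total volume = 0.02732 + 0.01918 = 0.04650 L, so [HCOO-] = 0.006204/0.04650 = 0.1334 M.
Kb = Kw/Ka = 1.0e-14 / 1.8 x 10^-4 = 5.56e-11.
[OH^-] = sqrt(Kb x [HCOO-]) = sqrt(5.56e-11 x 0.1334) = 2.72e-6 M.
pOH = 5.57, so pH = 14.00 - 5.57 = 8.43.

8.43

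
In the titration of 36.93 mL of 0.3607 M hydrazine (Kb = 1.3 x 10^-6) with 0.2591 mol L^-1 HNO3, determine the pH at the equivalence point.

n(N2H4) = 0.3607 x 0.03693 = 0.01332 mol; V(HNO3) at equivalence = 0.01332/0.2591 = 0.05141 L.
At equivalence the base is fully converted to N2H5+; total volume = 0.08834 L, so [N2H5+] = 0.01332/0.08834 = 0.1508 M.
Ka(N2H5+) = Kw/Kb = 1.0e-14 / 1.3 x 10^-6 = 7.69e-9.
[H^+] = sqrt(Ka x [N2H5+]) = sqrt(7.69e-9 x 0.1508) = 3.41e-5 M.
pH = -log(3.41e-5) = 4.47.

4.47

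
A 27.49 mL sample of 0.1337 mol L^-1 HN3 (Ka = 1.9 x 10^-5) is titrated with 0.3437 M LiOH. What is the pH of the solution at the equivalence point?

n(HN3) = 0.1337 x 0.02749 = 0.003675 mol; V(LiOH) at equivalence = 0.003675/0.3437 = 0.01069 L.
At equivalence all the acid is converted to N3-; total volume = 0.02749 + 0.01069 = 0.03818 L, so [N3-] = 0.003675/0.03818 = 0.09626 M.
Kb = Kw/Ka = 1.0e-14 / 1.9 x 10^-5 = 5.26e-10.
[OH^-] = sqrt(Kb x [N3-]) = sqrt(5.26e-10 x 0.09626) = 7.12e-6 M.
pOH = 5.15, so pH = 14.00 - 5.15 = 8.85.

8.85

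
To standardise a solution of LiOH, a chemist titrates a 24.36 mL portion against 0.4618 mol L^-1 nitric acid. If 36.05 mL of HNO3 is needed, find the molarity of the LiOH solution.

0.683 M

n(HNO3) delivered = 0.4618 x 0.03605 = 0.01665 mol.
For a 1:1 reaction, n(LiOH) = 0.01665 mol.
[LiOH] = 0.01665 mol / 0.02436 L = 0.683 M.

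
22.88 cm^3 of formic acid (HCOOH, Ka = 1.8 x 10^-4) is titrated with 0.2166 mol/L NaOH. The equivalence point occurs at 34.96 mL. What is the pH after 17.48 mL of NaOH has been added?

17.48 mL is exactly half the equivalence volume (34.96/2), i.e. the half-equivalence point.
There, n(HA) = n(A^-), so pH = pKa = -log(1.8 x 10^-4) = 3.74.

3.74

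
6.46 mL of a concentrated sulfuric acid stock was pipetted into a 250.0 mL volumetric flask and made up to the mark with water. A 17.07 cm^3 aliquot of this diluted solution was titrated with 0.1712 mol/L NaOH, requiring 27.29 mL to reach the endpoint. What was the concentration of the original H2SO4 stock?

5.30 M

n(NaOH) = 0.1712 x 0.02729 = 0.004672 mol.
n(H2SO4) in the aliquot = 0.004672 x 1/2 = 0.002336 mol.
[diluted H2SO4] = 0.002336 / 0.01707 = 0.1368 M.
Dilution factor = 250.0/6.460 = 38.70, so [stock] = 0.1368 x 38.70 = 5.30 M.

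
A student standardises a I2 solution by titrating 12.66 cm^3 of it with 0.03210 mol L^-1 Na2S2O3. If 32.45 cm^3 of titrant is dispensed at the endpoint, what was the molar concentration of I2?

n(Na2S2O3) = 0.03210 x 0.03245 = 0.001042 mol.
From the balanced equation, 2 mol Na2S2O3 reacts with 1 mol I2, so n(I2) = 0.001042 x 1/2 = 0.0005208 mol.
[I2] = 0.0005208 / 0.01266 L = 0.0411 M.

0.0411 M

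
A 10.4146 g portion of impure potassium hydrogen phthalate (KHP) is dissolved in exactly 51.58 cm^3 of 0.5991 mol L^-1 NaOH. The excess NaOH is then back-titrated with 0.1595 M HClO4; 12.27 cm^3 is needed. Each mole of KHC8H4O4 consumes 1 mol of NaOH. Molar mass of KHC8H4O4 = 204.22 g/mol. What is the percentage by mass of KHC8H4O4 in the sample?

56.8%

Total n(NaOH) added = 0.5991 x 0.05158 = 0.03090 mol.
n(HClO4) used = 0.1595 x 0.01227 = 0.001957 mol, which equals the excess n(NaOH).
So n(NaOH) consumed by the sample = 0.03090 - 0.001957 = 0.02894 mol.
n(KHC8H4O4) = 0.02894 / 1 = 0.02894 mol.
mass KHC8H4O4 = 0.02894 x 204.22 = 5.911 g, so %KHC8H4O4 = 5.911/10.4146 x 100 = 56.8%.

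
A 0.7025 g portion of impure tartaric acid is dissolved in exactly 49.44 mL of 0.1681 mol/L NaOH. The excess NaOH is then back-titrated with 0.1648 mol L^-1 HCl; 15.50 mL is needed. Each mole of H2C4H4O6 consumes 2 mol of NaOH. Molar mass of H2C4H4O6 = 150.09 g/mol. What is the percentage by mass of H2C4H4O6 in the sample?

Total n(NaOH) added = 0.1681 x 0.04944 = 0.008311 mol.
n(HCl) used = 0.1648 x 0.01550 = 0.002554 mol, which equals the excess n(NaOH).
So n(NaOH) consumed by the sample = 0.008311 - 0.002554 = 0.005756 mol.
n(H2C4H4O6) = 0.005756 / 2 = 0.002878 mol.
mass H2C4H4O6 = 0.002878 x 150.09 = 0.4320 g, so %H2C4H4O6 = 0.4320/0.7025 x 100 = 61.5%.

61.5%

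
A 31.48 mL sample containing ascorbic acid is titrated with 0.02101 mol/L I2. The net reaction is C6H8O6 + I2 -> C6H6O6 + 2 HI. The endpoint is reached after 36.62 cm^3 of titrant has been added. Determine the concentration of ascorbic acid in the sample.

0.0244 M

n(I2) = 0.02101 x 0.03662 = 0.0007694 mol.
From the balanced equation, 1 mol I2 reacts with 1 mol ascorbic acid, so n(ascorbic acid) = 0.0007694 x 1/1 = 0.0007694 mol.
[ascorbic acid] = 0.0007694 / 0.03148 L = 0.0244 M.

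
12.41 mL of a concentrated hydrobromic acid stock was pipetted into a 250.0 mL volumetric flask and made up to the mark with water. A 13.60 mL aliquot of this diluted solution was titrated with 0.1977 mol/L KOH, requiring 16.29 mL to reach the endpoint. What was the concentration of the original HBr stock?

4.77 M

n(KOH) = 0.1977 x 0.01629 = 0.003221 mol.
n(HBr) in the aliquot = 0.003221 mol.
[diluted HBr] = 0.003221 / 0.01360 = 0.2368 M.
Dilution factor = 250.0/12.41 = 20.15, so [stock] = 0.2368 x 20.15 = 4.77 M.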